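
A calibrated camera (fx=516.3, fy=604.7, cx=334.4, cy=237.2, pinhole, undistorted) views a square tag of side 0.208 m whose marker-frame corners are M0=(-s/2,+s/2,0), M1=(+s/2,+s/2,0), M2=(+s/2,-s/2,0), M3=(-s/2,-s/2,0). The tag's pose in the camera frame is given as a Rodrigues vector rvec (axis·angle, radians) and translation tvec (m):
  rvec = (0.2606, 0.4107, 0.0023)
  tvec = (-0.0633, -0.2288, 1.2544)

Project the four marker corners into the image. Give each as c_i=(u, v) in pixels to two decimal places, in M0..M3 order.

Intrinsics K: fx=516.3, fy=604.7, cx=334.4, cy=237.2
Marker side s = 0.208 m; corners in marker frame (Z=0):
  M0 = (-0.1040, +0.1040, 0)
  M1 = (+0.1040, +0.1040, 0)
  M2 = (+0.1040, -0.1040, 0)
  M3 = (-0.1040, -0.1040, 0)
rvec = (0.2606, 0.4107, 0.0023), |rvec| = θ = 0.48641 rad = 27.869°
Rodrigues: sinθ=0.46745, 1−cosθ=0.11598; R = I + sinθ·[k]× + (1−cosθ)·[k]×²:
    [+0.91731 +0.05026 +0.39499]
    [+0.05468 +0.96671 -0.24998]
    [-0.39440 +0.25091 +0.88402]
t = (-0.0633, -0.2288, 1.2544) m
M0: Pc = R·M0+t = (-0.15347, -0.13395, +1.32151); u = 516.3·(-0.15347)/1.32151 + 334.4 = 274.4396, v = 604.7·(-0.13395)/1.32151 + 237.2 = 175.9073
M1: Pc = R·M1+t = (+0.03733, -0.12258, +1.23948); u = 516.3·(+0.03733)/1.23948 + 334.4 = 349.9484, v = 604.7·(-0.12258)/1.23948 + 237.2 = 177.3991
M2: Pc = R·M2+t = (+0.02687, -0.32365, +1.18729); u = 516.3·(+0.02687)/1.18729 + 334.4 = 346.0861, v = 604.7·(-0.32365)/1.18729 + 237.2 = 72.3607
M3: Pc = R·M3+t = (-0.16393, -0.33502, +1.26932); u = 516.3·(-0.16393)/1.26932 + 334.4 = 267.7224, v = 604.7·(-0.33502)/1.26932 + 237.2 = 77.5961

c0=(274.44, 175.91) c1=(349.95, 177.40) c2=(346.09, 72.36) c3=(267.72, 77.60)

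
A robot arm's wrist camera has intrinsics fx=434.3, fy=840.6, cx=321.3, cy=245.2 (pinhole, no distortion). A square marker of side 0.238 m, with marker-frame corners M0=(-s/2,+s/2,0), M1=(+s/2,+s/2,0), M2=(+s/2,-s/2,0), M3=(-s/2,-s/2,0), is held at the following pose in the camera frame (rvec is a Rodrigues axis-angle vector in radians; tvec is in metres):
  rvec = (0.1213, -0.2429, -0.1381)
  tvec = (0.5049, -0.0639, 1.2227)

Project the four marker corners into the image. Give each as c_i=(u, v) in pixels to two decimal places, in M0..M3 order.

Intrinsics K: fx=434.3, fy=840.6, cx=321.3, cy=245.2
Marker side s = 0.238 m; corners in marker frame (Z=0):
  M0 = (-0.1190, +0.1190, 0)
  M1 = (+0.1190, +0.1190, 0)
  M2 = (+0.1190, -0.1190, 0)
  M3 = (-0.1190, -0.1190, 0)
rvec = (0.1213, -0.2429, -0.1381), |rvec| = θ = 0.30461 rad = 17.453°
Rodrigues: sinθ=0.29992, 1−cosθ=0.04604; R = I + sinθ·[k]× + (1−cosθ)·[k]×²:
    [+0.96126 +0.12136 -0.24747]
    [-0.15059 +0.98324 -0.10279]
    [+0.23085 +0.13608 +0.96343]
t = (0.5049, -0.0639, 1.2227) m
M0: Pc = R·M0+t = (+0.40495, +0.07103, +1.21142); u = 434.3·(+0.40495)/1.21142 + 321.3 = 466.4766, v = 840.6·(+0.07103)/1.21142 + 245.2 = 294.4845
M1: Pc = R·M1+t = (+0.63373, +0.03518, +1.26636); u = 434.3·(+0.63373)/1.26636 + 321.3 = 538.6386, v = 840.6·(+0.03518)/1.26636 + 245.2 = 268.5553
M2: Pc = R·M2+t = (+0.60485, -0.19883, +1.23398); u = 434.3·(+0.60485)/1.23398 + 321.3 = 534.1774, v = 840.6·(-0.19883)/1.23398 + 245.2 = 109.7576
M3: Pc = R·M3+t = (+0.37607, -0.16298, +1.17904); u = 434.3·(+0.37607)/1.17904 + 321.3 = 459.8254, v = 840.6·(-0.16298)/1.17904 + 245.2 = 128.9991

c0=(466.48, 294.48) c1=(538.64, 268.56) c2=(534.18, 109.76) c3=(459.83, 129.00)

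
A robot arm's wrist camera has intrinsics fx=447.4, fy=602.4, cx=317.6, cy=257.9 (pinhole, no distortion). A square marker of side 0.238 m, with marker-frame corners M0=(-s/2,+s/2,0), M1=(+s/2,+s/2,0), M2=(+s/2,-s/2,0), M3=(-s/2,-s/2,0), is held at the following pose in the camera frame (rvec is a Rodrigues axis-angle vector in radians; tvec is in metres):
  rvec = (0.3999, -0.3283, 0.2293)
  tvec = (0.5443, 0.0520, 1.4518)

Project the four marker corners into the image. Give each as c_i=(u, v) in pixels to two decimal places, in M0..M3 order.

Intrinsics K: fx=447.4, fy=602.4, cx=317.6, cy=257.9
Marker side s = 0.238 m; corners in marker frame (Z=0):
  M0 = (-0.1190, +0.1190, 0)
  M1 = (+0.1190, +0.1190, 0)
  M2 = (+0.1190, -0.1190, 0)
  M3 = (-0.1190, -0.1190, 0)
rvec = (0.3999, -0.3283, 0.2293), |rvec| = θ = 0.56593 rad = 32.426°
Rodrigues: sinθ=0.53620, 1−cosθ=0.15591; R = I + sinθ·[k]× + (1−cosθ)·[k]×²:
    [+0.92194 -0.28116 -0.26642]
    [+0.15334 +0.89656 -0.41554]
    [+0.35569 +0.34225 +0.86968]
t = (0.5443, 0.0520, 1.4518) m
M0: Pc = R·M0+t = (+0.40113, +0.14044, +1.45020); u = 447.4·(+0.40113)/1.45020 + 317.6 = 441.3525, v = 602.4·(+0.14044)/1.45020 + 257.9 = 316.2384
M1: Pc = R·M1+t = (+0.62055, +0.17694, +1.53485); u = 447.4·(+0.62055)/1.53485 + 317.6 = 498.4868, v = 602.4·(+0.17694)/1.53485 + 257.9 = 327.3447
M2: Pc = R·M2+t = (+0.68747, -0.03644, +1.45340); u = 447.4·(+0.68747)/1.45340 + 317.6 = 529.2236, v = 602.4·(-0.03644)/1.45340 + 257.9 = 242.7956
M3: Pc = R·M3+t = (+0.46805, -0.07294, +1.36875); u = 447.4·(+0.46805)/1.36875 + 317.6 = 470.5903, v = 602.4·(-0.07294)/1.36875 + 257.9 = 225.7991

c0=(441.35, 316.24) c1=(498.49, 327.34) c2=(529.22, 242.80) c3=(470.59, 225.80)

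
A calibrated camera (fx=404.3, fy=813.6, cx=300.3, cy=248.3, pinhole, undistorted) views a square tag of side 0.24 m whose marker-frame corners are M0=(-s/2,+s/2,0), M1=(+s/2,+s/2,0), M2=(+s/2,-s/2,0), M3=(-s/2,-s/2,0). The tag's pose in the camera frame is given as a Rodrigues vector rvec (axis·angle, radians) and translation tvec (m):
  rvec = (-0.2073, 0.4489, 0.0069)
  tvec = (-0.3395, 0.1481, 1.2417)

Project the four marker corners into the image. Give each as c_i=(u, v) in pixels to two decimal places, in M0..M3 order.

Intrinsics K: fx=404.3, fy=813.6, cx=300.3, cy=248.3
Marker side s = 0.24 m; corners in marker frame (Z=0):
  M0 = (-0.1200, +0.1200, 0)
  M1 = (+0.1200, +0.1200, 0)
  M2 = (+0.1200, -0.1200, 0)
  M3 = (-0.1200, -0.1200, 0)
rvec = (-0.2073, 0.4489, 0.0069), |rvec| = θ = 0.49450 rad = 28.333°
Rodrigues: sinθ=0.47459, 1−cosθ=0.11979; R = I + sinθ·[k]× + (1−cosθ)·[k]×²:
    [+0.90126 -0.05221 +0.43013]
    [-0.03897 +0.97892 +0.20047]
    [-0.43153 -0.19744 +0.88023]
t = (-0.3395, 0.1481, 1.2417) m
M0: Pc = R·M0+t = (-0.45392, +0.27025, +1.26979); u = 404.3·(-0.45392)/1.26979 + 300.3 = 155.7736, v = 813.6·(+0.27025)/1.26979 + 248.3 = 421.4567
M1: Pc = R·M1+t = (-0.23761, +0.26090, +1.16622); u = 404.3·(-0.23761)/1.16622 + 300.3 = 217.9252, v = 813.6·(+0.26090)/1.16622 + 248.3 = 430.3098
M2: Pc = R·M2+t = (-0.22508, +0.02595, +1.21361); u = 404.3·(-0.22508)/1.21361 + 300.3 = 225.3159, v = 813.6·(+0.02595)/1.21361 + 248.3 = 265.6989
M3: Pc = R·M3+t = (-0.44139, +0.03530, +1.31718); u = 404.3·(-0.44139)/1.31718 + 300.3 = 164.8190, v = 813.6·(+0.03530)/1.31718 + 248.3 = 270.1074

c0=(155.77, 421.46) c1=(217.93, 430.31) c2=(225.32, 265.70) c3=(164.82, 270.11)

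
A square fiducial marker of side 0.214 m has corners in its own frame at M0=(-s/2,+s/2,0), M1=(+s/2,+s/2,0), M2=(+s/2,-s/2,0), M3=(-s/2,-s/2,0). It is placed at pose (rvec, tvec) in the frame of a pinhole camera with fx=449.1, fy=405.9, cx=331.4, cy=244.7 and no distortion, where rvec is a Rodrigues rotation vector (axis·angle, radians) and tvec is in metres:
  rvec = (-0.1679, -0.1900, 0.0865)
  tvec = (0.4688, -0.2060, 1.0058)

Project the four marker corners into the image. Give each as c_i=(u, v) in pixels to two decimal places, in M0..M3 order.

c0=(496.90, 197.84) c1=(583.97, 208.38) c2=(581.36, 127.93) c3=(497.42, 114.69)

Intrinsics K: fx=449.1, fy=405.9, cx=331.4, cy=244.7
Marker side s = 0.214 m; corners in marker frame (Z=0):
  M0 = (-0.1070, +0.1070, 0)
  M1 = (+0.1070, +0.1070, 0)
  M2 = (+0.1070, -0.1070, 0)
  M3 = (-0.1070, -0.1070, 0)
rvec = (-0.1679, -0.1900, 0.0865), |rvec| = θ = 0.26790 rad = 15.350°
Rodrigues: sinθ=0.26471, 1−cosθ=0.03567; R = I + sinθ·[k]× + (1−cosθ)·[k]×²:
    [+0.97834 -0.06961 -0.19495]
    [+0.10132 +0.98227 +0.15773]
    [+0.18052 -0.17407 +0.96805]
t = (0.4688, -0.2060, 1.0058) m
M0: Pc = R·M0+t = (+0.35667, -0.11174, +0.96786); u = 449.1·(+0.35667)/0.96786 + 331.4 = 496.8993, v = 405.9·(-0.11174)/0.96786 + 244.7 = 197.8391
M1: Pc = R·M1+t = (+0.56603, -0.09006, +1.00649); u = 449.1·(+0.56603)/1.00649 + 331.4 = 583.9665, v = 405.9·(-0.09006)/1.00649 + 244.7 = 208.3822
M2: Pc = R·M2+t = (+0.58093, -0.30026, +1.04374); u = 449.1·(+0.58093)/1.04374 + 331.4 = 581.3626, v = 405.9·(-0.30026)/1.04374 + 244.7 = 127.9315
M3: Pc = R·M3+t = (+0.37157, -0.32194, +1.00511); u = 449.1·(+0.37157)/1.00511 + 331.4 = 497.4221, v = 405.9·(-0.32194)/1.00511 + 244.7 = 114.6870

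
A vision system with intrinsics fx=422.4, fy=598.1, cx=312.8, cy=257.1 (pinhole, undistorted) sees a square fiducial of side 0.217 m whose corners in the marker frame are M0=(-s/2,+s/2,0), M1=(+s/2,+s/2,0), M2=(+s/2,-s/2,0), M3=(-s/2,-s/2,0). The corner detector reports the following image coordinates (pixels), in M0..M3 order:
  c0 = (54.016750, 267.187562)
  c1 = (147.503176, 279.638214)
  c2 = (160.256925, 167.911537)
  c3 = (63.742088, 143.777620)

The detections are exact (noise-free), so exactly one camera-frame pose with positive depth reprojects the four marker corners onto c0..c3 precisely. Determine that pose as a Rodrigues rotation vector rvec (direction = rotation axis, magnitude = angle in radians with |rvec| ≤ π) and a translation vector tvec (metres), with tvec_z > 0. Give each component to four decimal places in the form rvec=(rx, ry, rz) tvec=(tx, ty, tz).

rvec=(0.2652, -0.4550, 0.1852) tvec=(-0.5160, -0.0727, 1.0666)

Intrinsics K: fx=422.4, fy=598.1, cx=312.8, cy=257.1
Marker side s = 0.217 m; corners in marker frame (Z=0):
  M0 = (-0.1085, +0.1085, 0)
  M1 = (+0.1085, +0.1085, 0)
  M2 = (+0.1085, -0.1085, 0)
  M3 = (-0.1085, -0.1085, 0)
Detected image corners:
  c0 = (54.016750, 267.187562) px
  c1 = (147.503176, 279.638214) px
  c2 = (160.256925, 167.911537) px
  c3 = (63.742088, 143.777620) px
Planar DLT: solve 8×8 A·h = b for H (H[2,2]=1):
  H  [+483.08956 -31.11418 +108.46117]
  H  [+175.41438 +582.91949 +216.31203]
  H  [+0.42723 +0.19745 +1.00000]
B = K⁻¹H; ‖b₁‖=0.937537, ‖b₂‖=0.937537; λ = 2/(‖b₁‖+‖b₂‖) = 1.066625, sign → tz>0 ⇒ λ=+1.066625
r₁ = λ·B[:,0] = (+0.88242,+0.11694,+0.45569); r₂ = λ·B[:,1] = (-0.23453,+0.94902,+0.21060)
r₃ = r₁×r₂ = (-0.40783,-0.29271,+0.86487); SVD([r₁ r₂ r₃]) → R = UVᵀ:
  R  [+0.88242 -0.23453 -0.40783]
  R  [+0.11694 +0.94902 -0.29271]
  R  [+0.45569 +0.21060 +0.86487]
t = (-0.51599, -0.07274, +1.06662) m
tr R = 2.696313; θ = arccos((tr R − 1)/2) = 0.558301 rad = 31.988°
axis k = ((R−Rᵀ)₃₂, (R−Rᵀ)₁₃, (R−Rᵀ)₂₁) / (2 sinθ) = (+0.475052, -0.815033, +0.331733)
rvec = θ·k = (+0.265222, -0.455033, +0.185207)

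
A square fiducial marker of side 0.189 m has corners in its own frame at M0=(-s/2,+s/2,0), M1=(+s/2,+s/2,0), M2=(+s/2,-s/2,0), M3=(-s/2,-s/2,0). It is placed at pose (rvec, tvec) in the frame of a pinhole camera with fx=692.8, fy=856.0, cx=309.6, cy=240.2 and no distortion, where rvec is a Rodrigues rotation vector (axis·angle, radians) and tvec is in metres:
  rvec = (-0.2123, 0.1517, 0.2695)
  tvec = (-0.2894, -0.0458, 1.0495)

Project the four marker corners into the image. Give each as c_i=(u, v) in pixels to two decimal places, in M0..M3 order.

c0=(41.46, 256.39) c1=(155.54, 296.34) c2=(195.52, 149.40) c3=(83.93, 115.28)

Intrinsics K: fx=692.8, fy=856.0, cx=309.6, cy=240.2
Marker side s = 0.189 m; corners in marker frame (Z=0):
  M0 = (-0.0945, +0.0945, 0)
  M1 = (+0.0945, +0.0945, 0)
  M2 = (+0.0945, -0.0945, 0)
  M3 = (-0.0945, -0.0945, 0)
rvec = (-0.2123, 0.1517, 0.2695), |rvec| = θ = 0.37512 rad = 21.493°
Rodrigues: sinθ=0.36638, 1−cosθ=0.06954; R = I + sinθ·[k]× + (1−cosθ)·[k]×²:
    [+0.95274 -0.27914 +0.11989]
    [+0.24731 +0.94184 +0.22756]
    [-0.17644 -0.18715 +0.96636]
t = (-0.2894, -0.0458, 1.0495) m
M0: Pc = R·M0+t = (-0.40581, +0.01983, +1.04849); u = 692.8·(-0.40581)/1.04849 + 309.6 = 41.4550, v = 856.0·(+0.01983)/1.04849 + 240.2 = 256.3918
M1: Pc = R·M1+t = (-0.22575, +0.06657, +1.01514); u = 692.8·(-0.22575)/1.01514 + 309.6 = 155.5364, v = 856.0·(+0.06657)/1.01514 + 240.2 = 296.3376
M2: Pc = R·M2+t = (-0.17299, -0.11143, +1.05051); u = 692.8·(-0.17299)/1.05051 + 309.6 = 195.5167, v = 856.0·(-0.11143)/1.05051 + 240.2 = 149.4000
M3: Pc = R·M3+t = (-0.35305, -0.15817, +1.08386); u = 692.8·(-0.35305)/1.08386 + 309.6 = 83.9283, v = 856.0·(-0.15817)/1.08386 + 240.2 = 115.2787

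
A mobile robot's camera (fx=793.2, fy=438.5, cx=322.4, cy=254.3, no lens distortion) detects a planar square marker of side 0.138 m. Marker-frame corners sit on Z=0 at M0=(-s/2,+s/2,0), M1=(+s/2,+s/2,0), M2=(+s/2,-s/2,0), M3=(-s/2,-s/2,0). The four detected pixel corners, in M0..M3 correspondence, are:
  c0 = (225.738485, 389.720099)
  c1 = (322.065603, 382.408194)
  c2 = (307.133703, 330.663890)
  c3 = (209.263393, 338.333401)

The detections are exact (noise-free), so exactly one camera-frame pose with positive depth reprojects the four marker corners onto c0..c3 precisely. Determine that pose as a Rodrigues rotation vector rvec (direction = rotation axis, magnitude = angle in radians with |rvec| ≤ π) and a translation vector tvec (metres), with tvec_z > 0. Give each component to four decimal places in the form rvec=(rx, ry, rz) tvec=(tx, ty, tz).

rvec=(0.1368, 0.0264, -0.1492) tvec=(-0.0790, 0.2692, 1.1116)

Intrinsics K: fx=793.2, fy=438.5, cx=322.4, cy=254.3
Marker side s = 0.138 m; corners in marker frame (Z=0):
  M0 = (-0.0690, +0.0690, 0)
  M1 = (+0.0690, +0.0690, 0)
  M2 = (+0.0690, -0.0690, 0)
  M3 = (-0.0690, -0.0690, 0)
Detected image corners:
  c0 = (225.738485, 389.720099) px
  c1 = (322.065603, 382.408194) px
  c2 = (307.133703, 330.663890) px
  c3 = (209.263393, 338.333401) px
Planar DLT: solve 8×8 A·h = b for H (H[2,2]=1):
  H  [+694.85313 +145.85559 +266.00584]
  H  [-66.07045 +417.06109 +360.50417]
  H  [-0.03275 +0.12046 +1.00000]
B = K⁻¹H; ‖b₁‖=0.899618, ‖b₂‖=0.899618; λ = 2/(‖b₁‖+‖b₂‖) = 1.111583, sign → tz>0 ⇒ λ=+1.111583
r₁ = λ·B[:,0] = (+0.98856,-0.14637,-0.03641); r₂ = λ·B[:,1] = (+0.14997,+0.97958,+0.13391)
r₃ = r₁×r₂ = (+0.01607,-0.13783,+0.99033); SVD([r₁ r₂ r₃]) → R = UVᵀ:
  R  [+0.98856 +0.14997 +0.01607]
  R  [-0.14637 +0.97958 -0.13783]
  R  [-0.03641 +0.13391 +0.99033]
t = (-0.07903, +0.26922, +1.11158) m
tr R = 2.958464; θ = arccos((tr R − 1)/2) = 0.204157 rad = 11.697°
axis k = ((R−Rᵀ)₃₂, (R−Rᵀ)₁₃, (R−Rᵀ)₂₁) / (2 sinθ) = (+0.670163, +0.129412, -0.730845)
rvec = θ·k = (+0.136819, +0.026420, -0.149207)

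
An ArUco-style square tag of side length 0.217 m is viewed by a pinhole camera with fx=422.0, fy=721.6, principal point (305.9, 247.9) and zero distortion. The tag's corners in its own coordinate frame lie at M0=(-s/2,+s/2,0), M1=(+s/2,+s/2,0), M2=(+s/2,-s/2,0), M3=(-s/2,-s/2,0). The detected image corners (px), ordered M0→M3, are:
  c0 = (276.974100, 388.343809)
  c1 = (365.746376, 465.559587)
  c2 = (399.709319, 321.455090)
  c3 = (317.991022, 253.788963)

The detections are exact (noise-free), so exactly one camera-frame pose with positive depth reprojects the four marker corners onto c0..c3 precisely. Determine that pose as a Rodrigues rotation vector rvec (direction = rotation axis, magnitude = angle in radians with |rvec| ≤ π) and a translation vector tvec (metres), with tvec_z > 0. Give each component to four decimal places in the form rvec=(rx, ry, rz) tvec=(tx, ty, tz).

Intrinsics K: fx=422.0, fy=721.6, cx=305.9, cy=247.9
Marker side s = 0.217 m; corners in marker frame (Z=0):
  M0 = (-0.1085, +0.1085, 0)
  M1 = (+0.1085, +0.1085, 0)
  M2 = (+0.1085, -0.1085, 0)
  M3 = (-0.1085, -0.1085, 0)
Detected image corners:
  c0 = (276.974100, 388.343809) px
  c1 = (365.746376, 465.559587) px
  c2 = (399.709319, 321.455090) px
  c3 = (317.991022, 253.788963) px
Planar DLT: solve 8×8 A·h = b for H (H[2,2]=1):
  H  [+359.53911 -316.94163 +340.52378]
  H  [+298.62442 +490.56044 +353.71026]
  H  [-0.09570 -0.42342 +1.00000]
B = K⁻¹H; ‖b₁‖=1.028408, ‖b₂‖=1.028408; λ = 2/(‖b₁‖+‖b₂‖) = 0.972377, sign → tz>0 ⇒ λ=+0.972377
r₁ = λ·B[:,0] = (+0.89591,+0.43438,-0.09306); r₂ = λ·B[:,1] = (-0.43185,+0.80249,-0.41173)
r₃ = r₁×r₂ = (-0.10416,+0.40906,+0.90654); SVD([r₁ r₂ r₃]) → R = UVᵀ:
  R  [+0.89591 -0.43185 -0.10416]
  R  [+0.43438 +0.80249 +0.40906]
  R  [-0.09306 -0.41173 +0.90654]
t = (+0.07978, +0.14258, +0.97238) m
tr R = 2.604945; θ = arccos((tr R − 1)/2) = 0.639369 rad = 36.633°
axis k = ((R−Rᵀ)₃₂, (R−Rᵀ)₁₃, (R−Rᵀ)₂₁) / (2 sinθ) = (-0.687782, -0.009303, +0.725857)
rvec = θ·k = (-0.439747, -0.005948, +0.464091)

rvec=(-0.4397, -0.0059, 0.4641) tvec=(0.0798, 0.1426, 0.9724)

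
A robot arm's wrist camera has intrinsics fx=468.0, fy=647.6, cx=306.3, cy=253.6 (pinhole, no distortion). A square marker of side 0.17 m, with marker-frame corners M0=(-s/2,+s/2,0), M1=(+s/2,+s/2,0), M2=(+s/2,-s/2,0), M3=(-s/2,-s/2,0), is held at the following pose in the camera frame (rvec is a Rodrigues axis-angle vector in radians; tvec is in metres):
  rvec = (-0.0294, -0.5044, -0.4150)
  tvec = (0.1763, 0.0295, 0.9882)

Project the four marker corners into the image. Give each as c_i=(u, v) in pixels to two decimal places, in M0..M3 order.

Intrinsics K: fx=468.0, fy=647.6, cx=306.3, cy=253.6
Marker side s = 0.17 m; corners in marker frame (Z=0):
  M0 = (-0.0850, +0.0850, 0)
  M1 = (+0.0850, +0.0850, 0)
  M2 = (+0.0850, -0.0850, 0)
  M3 = (-0.0850, -0.0850, 0)
rvec = (-0.0294, -0.5044, -0.4150), |rvec| = θ = 0.65384 rad = 37.462°
Rodrigues: sinθ=0.60824, 1−cosθ=0.20625; R = I + sinθ·[k]× + (1−cosθ)·[k]×²:
    [+0.79417 +0.39321 -0.46333]
    [-0.37890 +0.91649 +0.12834]
    [+0.47511 +0.07364 +0.87684]
t = (0.1763, 0.0295, 0.9882) m
M0: Pc = R·M0+t = (+0.14222, +0.13961, +0.95408); u = 468.0·(+0.14222)/0.95408 + 306.3 = 376.0620, v = 647.6·(+0.13961)/0.95408 + 253.6 = 348.3626
M1: Pc = R·M1+t = (+0.27723, +0.07520, +1.03484); u = 468.0·(+0.27723)/1.03484 + 306.3 = 431.6740, v = 647.6·(+0.07520)/1.03484 + 253.6 = 300.6569
M2: Pc = R·M2+t = (+0.21038, -0.08061, +1.02232); u = 468.0·(+0.21038)/1.02232 + 306.3 = 402.6085, v = 647.6·(-0.08061)/1.02232 + 253.6 = 202.5377
M3: Pc = R·M3+t = (+0.07537, -0.01620, +0.94156); u = 468.0·(+0.07537)/0.94156 + 306.3 = 343.7639, v = 647.6·(-0.01620)/0.94156 + 253.6 = 242.4609

c0=(376.06, 348.36) c1=(431.67, 300.66) c2=(402.61, 202.54) c3=(343.76, 242.46)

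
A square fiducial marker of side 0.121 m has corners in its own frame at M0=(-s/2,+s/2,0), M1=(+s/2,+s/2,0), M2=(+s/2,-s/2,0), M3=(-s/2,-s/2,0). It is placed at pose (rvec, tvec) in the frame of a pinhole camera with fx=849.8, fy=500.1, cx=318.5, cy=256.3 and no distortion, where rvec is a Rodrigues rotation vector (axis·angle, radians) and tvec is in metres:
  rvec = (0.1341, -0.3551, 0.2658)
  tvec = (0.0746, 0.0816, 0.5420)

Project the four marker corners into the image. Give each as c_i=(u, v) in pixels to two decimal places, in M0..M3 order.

Intrinsics K: fx=849.8, fy=500.1, cx=318.5, cy=256.3
Marker side s = 0.121 m; corners in marker frame (Z=0):
  M0 = (-0.0605, +0.0605, 0)
  M1 = (+0.0605, +0.0605, 0)
  M2 = (+0.0605, -0.0605, 0)
  M3 = (-0.0605, -0.0605, 0)
rvec = (0.1341, -0.3551, 0.2658), |rvec| = θ = 0.46339 rad = 26.550°
Rodrigues: sinθ=0.44698, 1−cosθ=0.10546; R = I + sinθ·[k]× + (1−cosθ)·[k]×²:
    [+0.90337 -0.27978 -0.32502]
    [+0.23300 +0.95647 -0.17571]
    [+0.36003 +0.08300 +0.92924]
t = (0.0746, 0.0816, 0.5420) m
M0: Pc = R·M0+t = (+0.00302, +0.12537, +0.52524); u = 849.8·(+0.00302)/0.52524 + 318.5 = 323.3852, v = 500.1·(+0.12537)/0.52524 + 256.3 = 375.6693
M1: Pc = R·M1+t = (+0.11233, +0.15356, +0.56880); u = 849.8·(+0.11233)/0.56880 + 318.5 = 486.3192, v = 500.1·(+0.15356)/0.56880 + 256.3 = 391.3149
M2: Pc = R·M2+t = (+0.14618, +0.03783, +0.55876); u = 849.8·(+0.14618)/0.55876 + 318.5 = 540.8211, v = 500.1·(+0.03783)/0.55876 + 256.3 = 290.1586
M3: Pc = R·M3+t = (+0.03687, +0.00964, +0.51520); u = 849.8·(+0.03687)/0.51520 + 318.5 = 379.3196, v = 500.1·(+0.00964)/0.51520 + 256.3 = 265.6544

c0=(323.39, 375.67) c1=(486.32, 391.31) c2=(540.82, 290.16) c3=(379.32, 265.65)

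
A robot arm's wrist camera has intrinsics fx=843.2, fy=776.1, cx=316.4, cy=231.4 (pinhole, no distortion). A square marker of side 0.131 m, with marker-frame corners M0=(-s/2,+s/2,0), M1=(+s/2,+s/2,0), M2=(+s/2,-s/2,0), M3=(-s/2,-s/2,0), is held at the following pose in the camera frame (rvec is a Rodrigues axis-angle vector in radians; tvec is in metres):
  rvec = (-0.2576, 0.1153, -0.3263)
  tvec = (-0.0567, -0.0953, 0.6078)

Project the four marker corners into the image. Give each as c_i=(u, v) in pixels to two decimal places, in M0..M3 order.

Intrinsics K: fx=843.2, fy=776.1, cx=316.4, cy=231.4
Marker side s = 0.131 m; corners in marker frame (Z=0):
  M0 = (-0.0655, +0.0655, 0)
  M1 = (+0.0655, +0.0655, 0)
  M2 = (+0.0655, -0.0655, 0)
  M3 = (-0.0655, -0.0655, 0)
rvec = (-0.2576, 0.1153, -0.3263), |rvec| = θ = 0.43142 rad = 24.719°
Rodrigues: sinθ=0.41816, 1−cosθ=0.09163; R = I + sinθ·[k]× + (1−cosθ)·[k]×²:
    [+0.94104 +0.30165 +0.15314]
    [-0.33089 +0.91492 +0.23116]
    [-0.07038 -0.26820 +0.96079]
t = (-0.0567, -0.0953, 0.6078) m
M0: Pc = R·M0+t = (-0.09858, -0.01370, +0.59484); u = 843.2·(-0.09858)/0.59484 + 316.4 = 176.6609, v = 776.1·(-0.01370)/0.59484 + 231.4 = 213.5262
M1: Pc = R·M1+t = (+0.02470, -0.05705, +0.58562); u = 843.2·(+0.02470)/0.58562 + 316.4 = 351.9584, v = 776.1·(-0.05705)/0.58562 + 231.4 = 155.7989
M2: Pc = R·M2+t = (-0.01482, -0.17690, +0.62076); u = 843.2·(-0.01482)/0.62076 + 316.4 = 296.2695, v = 776.1·(-0.17690)/0.62076 + 231.4 = 10.2307
M3: Pc = R·M3+t = (-0.13810, -0.13355, +0.62998); u = 843.2·(-0.13810)/0.62998 + 316.4 = 131.5636, v = 776.1·(-0.13355)/0.62998 + 231.4 = 66.8687

c0=(176.66, 213.53) c1=(351.96, 155.80) c2=(296.27, 10.23) c3=(131.56, 66.87)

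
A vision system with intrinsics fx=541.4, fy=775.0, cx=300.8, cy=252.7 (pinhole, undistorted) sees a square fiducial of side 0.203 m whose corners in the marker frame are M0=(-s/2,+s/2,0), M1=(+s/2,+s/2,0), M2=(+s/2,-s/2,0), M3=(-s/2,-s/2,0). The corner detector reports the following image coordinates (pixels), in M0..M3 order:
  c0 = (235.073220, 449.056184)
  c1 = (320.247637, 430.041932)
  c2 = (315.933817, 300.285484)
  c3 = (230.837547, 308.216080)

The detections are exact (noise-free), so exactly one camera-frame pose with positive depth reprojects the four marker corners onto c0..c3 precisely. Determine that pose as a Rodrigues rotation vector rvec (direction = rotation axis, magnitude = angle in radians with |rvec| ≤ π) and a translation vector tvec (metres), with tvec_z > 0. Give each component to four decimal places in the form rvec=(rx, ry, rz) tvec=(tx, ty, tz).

rvec=(-0.0397, -0.4871, -0.0389) tvec=(-0.0508, 0.1790, 1.1681)

Intrinsics K: fx=541.4, fy=775.0, cx=300.8, cy=252.7
Marker side s = 0.203 m; corners in marker frame (Z=0):
  M0 = (-0.1015, +0.1015, 0)
  M1 = (+0.1015, +0.1015, 0)
  M2 = (+0.1015, -0.1015, 0)
  M3 = (-0.1015, -0.1015, 0)
Detected image corners:
  c0 = (235.073220, 449.056184) px
  c1 = (320.247637, 430.041932) px
  c2 = (315.933817, 300.285484) px
  c3 = (230.837547, 308.216080) px
Planar DLT: solve 8×8 A·h = b for H (H[2,2]=1):
  H  [+529.89552 +14.27101 +277.25067]
  H  [+82.86777 +656.21114 +371.45635]
  H  [+0.40109 -0.02466 +1.00000]
B = K⁻¹H; ‖b₁‖=0.856059, ‖b₂‖=0.856059; λ = 2/(‖b₁‖+‖b₂‖) = 1.168144, sign → tz>0 ⇒ λ=+1.168144
r₁ = λ·B[:,0] = (+0.88301,-0.02787,+0.46853); r₂ = λ·B[:,1] = (+0.04680,+0.99849,-0.02881)
r₃ = r₁×r₂ = (-0.46702,+0.04736,+0.88298); SVD([r₁ r₂ r₃]) → R = UVᵀ:
  R  [+0.88301 +0.04680 -0.46702]
  R  [-0.02787 +0.99849 +0.04736]
  R  [+0.46853 -0.02881 +0.88298]
t = (-0.05081, +0.17900, +1.16814) m
tr R = 2.764471; θ = arccos((tr R − 1)/2) = 0.490207 rad = 28.087°
axis k = ((R−Rᵀ)₃₂, (R−Rᵀ)₁₃, (R−Rᵀ)₂₁) / (2 sinθ) = (-0.080894, -0.993564, -0.079293)
rvec = θ·k = (-0.039655, -0.487051, -0.038870)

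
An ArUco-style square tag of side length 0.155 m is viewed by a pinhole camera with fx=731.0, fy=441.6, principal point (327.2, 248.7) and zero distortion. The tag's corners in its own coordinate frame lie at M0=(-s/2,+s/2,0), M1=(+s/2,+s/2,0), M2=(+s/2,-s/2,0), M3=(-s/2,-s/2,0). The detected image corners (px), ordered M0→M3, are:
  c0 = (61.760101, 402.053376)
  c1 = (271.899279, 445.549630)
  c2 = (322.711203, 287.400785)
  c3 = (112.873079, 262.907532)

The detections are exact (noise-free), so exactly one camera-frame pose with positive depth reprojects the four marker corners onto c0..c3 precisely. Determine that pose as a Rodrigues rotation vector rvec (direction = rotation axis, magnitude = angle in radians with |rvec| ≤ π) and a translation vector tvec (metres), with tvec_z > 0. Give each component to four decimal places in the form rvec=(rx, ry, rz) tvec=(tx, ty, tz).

rvec=(-0.1259, 0.3593, 0.1734) tvec=(-0.0889, 0.1030, 0.4615)

Intrinsics K: fx=731.0, fy=441.6, cx=327.2, cy=248.7
Marker side s = 0.155 m; corners in marker frame (Z=0):
  M0 = (-0.0775, +0.0775, 0)
  M1 = (+0.0775, +0.0775, 0)
  M2 = (+0.0775, -0.0775, 0)
  M3 = (-0.0775, -0.0775, 0)
Detected image corners:
  c0 = (61.760101, 402.053376) px
  c1 = (271.899279, 445.549630) px
  c2 = (322.711203, 287.400785) px
  c3 = (112.873079, 262.907532) px
Planar DLT: solve 8×8 A·h = b for H (H[2,2]=1):
  H  [+1204.86392 -367.00365 +186.36072]
  H  [-54.00370 +885.97510 +347.30832]
  H  [-0.77940 -0.19840 +1.00000]
B = K⁻¹H; ‖b₁‖=2.167060, ‖b₂‖=2.167060; λ = 2/(‖b₁‖+‖b₂‖) = 0.461455, sign → tz>0 ⇒ λ=+0.461455
r₁ = λ·B[:,0] = (+0.92157,+0.14612,-0.35966); r₂ = λ·B[:,1] = (-0.19070,+0.97737,-0.09155)
r₃ = r₁×r₂ = (+0.33814,+0.15296,+0.92858); SVD([r₁ r₂ r₃]) → R = UVᵀ:
  R  [+0.92157 -0.19070 +0.33814]
  R  [+0.14612 +0.97737 +0.15296]
  R  [-0.35966 -0.09155 +0.92858]
t = (-0.08891, +0.10304, +0.46145) m
tr R = 2.827525; θ = arccos((tr R − 1)/2) = 0.418345 rad = 23.969°
axis k = ((R−Rᵀ)₃₂, (R−Rᵀ)₁₃, (R−Rᵀ)₂₁) / (2 sinθ) = (-0.300940, +0.858830, +0.414544)
rvec = θ·k = (-0.125896, +0.359287, +0.173422)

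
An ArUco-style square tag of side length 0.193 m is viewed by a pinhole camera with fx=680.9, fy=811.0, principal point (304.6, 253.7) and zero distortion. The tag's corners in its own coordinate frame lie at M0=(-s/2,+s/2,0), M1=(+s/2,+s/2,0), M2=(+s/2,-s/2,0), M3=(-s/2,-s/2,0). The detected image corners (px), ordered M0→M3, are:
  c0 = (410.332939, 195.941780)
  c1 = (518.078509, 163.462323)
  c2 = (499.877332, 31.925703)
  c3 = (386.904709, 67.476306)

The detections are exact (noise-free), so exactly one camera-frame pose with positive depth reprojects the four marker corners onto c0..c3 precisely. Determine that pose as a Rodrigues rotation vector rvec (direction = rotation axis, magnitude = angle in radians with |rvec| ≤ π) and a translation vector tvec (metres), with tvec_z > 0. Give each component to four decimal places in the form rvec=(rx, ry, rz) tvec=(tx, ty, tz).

rvec=(0.3111, 0.0267, -0.2538) tvec=(0.2563, -0.1981, 1.1702)

Intrinsics K: fx=680.9, fy=811.0, cx=304.6, cy=253.7
Marker side s = 0.193 m; corners in marker frame (Z=0):
  M0 = (-0.0965, +0.0965, 0)
  M1 = (+0.0965, +0.0965, 0)
  M2 = (+0.0965, -0.0965, 0)
  M3 = (-0.0965, -0.0965, 0)
Detected image corners:
  c0 = (410.332939, 195.941780) px
  c1 = (518.078509, 163.462323) px
  c2 = (499.877332, 31.925703) px
  c3 = (386.904709, 67.476306) px
Planar DLT: solve 8×8 A·h = b for H (H[2,2]=1):
  H  [+546.30878 +224.03359 +453.76005]
  H  [-182.40807 +702.88654 +116.39749]
  H  [-0.05546 +0.25587 +1.00000]
B = K⁻¹H; ‖b₁‖=0.854590, ‖b₂‖=0.854590; λ = 2/(‖b₁‖+‖b₂‖) = 1.170152, sign → tz>0 ⇒ λ=+1.170152
r₁ = λ·B[:,0] = (+0.96788,-0.24289,-0.06489); r₂ = λ·B[:,1] = (+0.25107,+0.92050,+0.29941)
r₃ = r₁×r₂ = (-0.01299,-0.30608,+0.95192); SVD([r₁ r₂ r₃]) → R = UVᵀ:
  R  [+0.96788 +0.25107 -0.01299]
  R  [-0.24289 +0.92050 -0.30608]
  R  [-0.06489 +0.29941 +0.95192]
t = (+0.25634, -0.19811, +1.17015) m
tr R = 2.840298; θ = arccos((tr R − 1)/2) = 0.402336 rad = 23.052°
axis k = ((R−Rᵀ)₃₂, (R−Rᵀ)₁₃, (R−Rᵀ)₂₁) / (2 sinθ) = (+0.773156, +0.066274, -0.630744)
rvec = θ·k = (+0.311068, +0.026665, -0.253771)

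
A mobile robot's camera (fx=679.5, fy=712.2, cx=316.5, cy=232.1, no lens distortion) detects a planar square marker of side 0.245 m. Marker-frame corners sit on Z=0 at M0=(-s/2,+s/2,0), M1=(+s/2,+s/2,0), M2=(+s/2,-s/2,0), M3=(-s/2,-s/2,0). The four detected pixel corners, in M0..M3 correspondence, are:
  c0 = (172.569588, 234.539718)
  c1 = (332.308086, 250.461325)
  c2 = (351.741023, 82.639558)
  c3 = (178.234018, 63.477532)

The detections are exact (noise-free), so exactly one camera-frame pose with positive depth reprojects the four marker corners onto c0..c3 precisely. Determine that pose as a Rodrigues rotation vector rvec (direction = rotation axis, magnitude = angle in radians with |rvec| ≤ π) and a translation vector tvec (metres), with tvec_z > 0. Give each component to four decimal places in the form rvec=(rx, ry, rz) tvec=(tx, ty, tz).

Intrinsics K: fx=679.5, fy=712.2, cx=316.5, cy=232.1
Marker side s = 0.245 m; corners in marker frame (Z=0):
  M0 = (-0.1225, +0.1225, 0)
  M1 = (+0.1225, +0.1225, 0)
  M2 = (+0.1225, -0.1225, 0)
  M3 = (-0.1225, -0.1225, 0)
Detected image corners:
  c0 = (172.569588, 234.539718) px
  c1 = (332.308086, 250.461325) px
  c2 = (351.741023, 82.639558) px
  c3 = (178.234018, 63.477532) px
Planar DLT: solve 8×8 A·h = b for H (H[2,2]=1):
  H  [+689.99540 +36.72554 +258.88833]
  H  [+78.07738 +745.28926 +161.35935]
  H  [+0.04281 +0.34050 +1.00000]
B = K⁻¹H; ‖b₁‖=1.001010, ‖b₂‖=1.001010; λ = 2/(‖b₁‖+‖b₂‖) = 0.998991, sign → tz>0 ⇒ λ=+0.998991
r₁ = λ·B[:,0] = (+0.99450,+0.09558,+0.04276); r₂ = λ·B[:,1] = (-0.10445,+0.93455,+0.34016)
r₃ = r₁×r₂ = (-0.00745,-0.34275,+0.93940); SVD([r₁ r₂ r₃]) → R = UVᵀ:
  R  [+0.99450 -0.10445 -0.00745]
  R  [+0.09558 +0.93455 -0.34275]
  R  [+0.04276 +0.34016 +0.93940]
t = (-0.08470, -0.09923, +0.99899) m
tr R = 2.868449; θ = arccos((tr R − 1)/2) = 0.364718 rad = 20.897°
axis k = ((R−Rᵀ)₃₂, (R−Rᵀ)₁₃, (R−Rᵀ)₂₁) / (2 sinθ) = (+0.957299, -0.070391, +0.280398)
rvec = θ·k = (+0.349144, -0.025673, +0.102266)

rvec=(0.3491, -0.0257, 0.1023) tvec=(-0.0847, -0.0992, 0.9990)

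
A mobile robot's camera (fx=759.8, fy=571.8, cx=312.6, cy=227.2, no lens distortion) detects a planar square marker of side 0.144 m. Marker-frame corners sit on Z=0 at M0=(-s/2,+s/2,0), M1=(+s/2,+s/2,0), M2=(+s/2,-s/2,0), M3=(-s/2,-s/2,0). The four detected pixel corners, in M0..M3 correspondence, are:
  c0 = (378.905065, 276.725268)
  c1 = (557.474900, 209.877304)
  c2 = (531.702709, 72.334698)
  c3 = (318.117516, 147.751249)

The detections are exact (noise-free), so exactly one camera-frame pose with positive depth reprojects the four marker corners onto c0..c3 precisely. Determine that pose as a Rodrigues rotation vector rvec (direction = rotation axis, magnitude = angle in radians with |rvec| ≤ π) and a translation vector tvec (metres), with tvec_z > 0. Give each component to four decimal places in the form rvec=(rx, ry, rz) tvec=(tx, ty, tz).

Intrinsics K: fx=759.8, fy=571.8, cx=312.6, cy=227.2
Marker side s = 0.144 m; corners in marker frame (Z=0):
  M0 = (-0.0720, +0.0720, 0)
  M1 = (+0.0720, +0.0720, 0)
  M2 = (+0.0720, -0.0720, 0)
  M3 = (-0.0720, -0.0720, 0)
Detected image corners:
  c0 = (378.905065, 276.725268) px
  c1 = (557.474900, 209.877304) px
  c2 = (531.702709, 72.334698) px
  c3 = (318.117516, 147.751249) px
Planar DLT: solve 8×8 A·h = b for H (H[2,2]=1):
  H  [+1437.23090 +833.65198 +449.77645]
  H  [-457.35801 +1137.39883 +181.92379]
  H  [+0.19273 +1.19759 +1.00000]
B = K⁻¹H; ‖b₁‖=2.022302, ‖b₂‖=2.022302; λ = 2/(‖b₁‖+‖b₂‖) = 0.494486, sign → tz>0 ⇒ λ=+0.494486
r₁ = λ·B[:,0] = (+0.89615,-0.43339,+0.09530); r₂ = λ·B[:,1] = (+0.29891,+0.74831,+0.59219)
r₃ = r₁×r₂ = (-0.32796,-0.50221,+0.80014); SVD([r₁ r₂ r₃]) → R = UVᵀ:
  R  [+0.89615 +0.29891 -0.32796]
  R  [-0.43339 +0.74831 -0.50221]
  R  [+0.09530 +0.59219 +0.80014]
t = (+0.08928, -0.03915, +0.49449) m
tr R = 2.444603; θ = arccos((tr R − 1)/2) = 0.763672 rad = 43.755°
axis k = ((R−Rᵀ)₃₂, (R−Rᵀ)₁₃, (R−Rᵀ)₂₁) / (2 sinθ) = (+0.791234, -0.306016, -0.529436)
rvec = θ·k = (+0.604243, -0.233696, -0.404316)

rvec=(0.6042, -0.2337, -0.4043) tvec=(0.0893, -0.0392, 0.4945)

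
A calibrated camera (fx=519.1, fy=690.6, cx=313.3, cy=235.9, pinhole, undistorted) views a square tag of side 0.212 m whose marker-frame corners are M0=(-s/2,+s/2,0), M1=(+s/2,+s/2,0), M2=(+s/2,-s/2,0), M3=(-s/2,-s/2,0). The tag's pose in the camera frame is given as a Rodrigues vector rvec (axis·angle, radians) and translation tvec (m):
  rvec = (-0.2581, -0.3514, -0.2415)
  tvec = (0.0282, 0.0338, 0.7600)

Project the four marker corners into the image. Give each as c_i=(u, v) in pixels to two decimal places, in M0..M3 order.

c0=(284.27, 387.17) c1=(416.18, 336.74) c2=(373.70, 163.91) c3=(245.08, 193.26)

Intrinsics K: fx=519.1, fy=690.6, cx=313.3, cy=235.9
Marker side s = 0.212 m; corners in marker frame (Z=0):
  M0 = (-0.1060, +0.1060, 0)
  M1 = (+0.1060, +0.1060, 0)
  M2 = (+0.1060, -0.1060, 0)
  M3 = (-0.1060, -0.1060, 0)
rvec = (-0.2581, -0.3514, -0.2415), |rvec| = θ = 0.49842 rad = 28.557°
Rodrigues: sinθ=0.47804, 1−cosθ=0.12166; R = I + sinθ·[k]× + (1−cosθ)·[k]×²:
    [+0.91096 +0.27604 -0.30650]
    [-0.18721 +0.93881 +0.28911]
    [+0.36756 -0.20599 +0.90690]
t = (0.0282, 0.0338, 0.7600) m
M0: Pc = R·M0+t = (-0.03910, +0.15316, +0.69920); u = 519.1·(-0.03910)/0.69920 + 313.3 = 284.2702, v = 690.6·(+0.15316)/0.69920 + 235.9 = 387.1734
M1: Pc = R·M1+t = (+0.15402, +0.11347, +0.77713); u = 519.1·(+0.15402)/0.77713 + 313.3 = 416.1830, v = 690.6·(+0.11347)/0.77713 + 235.9 = 336.7363
M2: Pc = R·M2+t = (+0.09550, -0.08556, +0.82080); u = 519.1·(+0.09550)/0.82080 + 313.3 = 373.6987, v = 690.6·(-0.08556)/0.82080 + 235.9 = 163.9131
M3: Pc = R·M3+t = (-0.09762, -0.04587, +0.74287); u = 519.1·(-0.09762)/0.74287 + 313.3 = 245.0839, v = 690.6·(-0.04587)/0.74287 + 235.9 = 193.2575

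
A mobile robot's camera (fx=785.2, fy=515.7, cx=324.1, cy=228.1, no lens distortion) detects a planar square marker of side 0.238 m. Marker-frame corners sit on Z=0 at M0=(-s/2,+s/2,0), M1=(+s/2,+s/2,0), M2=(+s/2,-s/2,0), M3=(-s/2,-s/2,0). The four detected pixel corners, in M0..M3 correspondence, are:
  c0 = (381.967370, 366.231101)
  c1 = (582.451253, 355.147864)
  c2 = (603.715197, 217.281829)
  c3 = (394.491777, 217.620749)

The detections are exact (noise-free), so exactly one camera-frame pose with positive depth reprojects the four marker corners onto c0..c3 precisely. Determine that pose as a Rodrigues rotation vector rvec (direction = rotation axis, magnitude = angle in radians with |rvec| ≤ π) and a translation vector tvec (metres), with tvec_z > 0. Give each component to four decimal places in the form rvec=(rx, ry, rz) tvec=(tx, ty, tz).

rvec=(0.1756, -0.2709, 0.0161) tvec=(0.1795, 0.1005, 0.8276)

Intrinsics K: fx=785.2, fy=515.7, cx=324.1, cy=228.1
Marker side s = 0.238 m; corners in marker frame (Z=0):
  M0 = (-0.1190, +0.1190, 0)
  M1 = (+0.1190, +0.1190, 0)
  M2 = (+0.1190, -0.1190, 0)
  M3 = (-0.1190, -0.1190, 0)
Detected image corners:
  c0 = (381.967370, 366.231101) px
  c1 = (582.451253, 355.147864) px
  c2 = (603.715197, 217.281829) px
  c3 = (394.491777, 217.620749) px
Planar DLT: solve 8×8 A·h = b for H (H[2,2]=1):
  H  [+1018.94770 +29.34669 +494.39101]
  H  [+68.93005 +660.49861 +290.71551]
  H  [+0.32338 +0.20592 +1.00000]
B = K⁻¹H; ‖b₁‖=1.208327, ‖b₂‖=1.208327; λ = 2/(‖b₁‖+‖b₂‖) = 0.827590, sign → tz>0 ⇒ λ=+0.827590
r₁ = λ·B[:,0] = (+0.96349,-0.00776,+0.26763); r₂ = λ·B[:,1] = (-0.03941,+0.98458,+0.17042)
r₃ = r₁×r₂ = (-0.26482,-0.17475,+0.94833); SVD([r₁ r₂ r₃]) → R = UVᵀ:
  R  [+0.96349 -0.03941 -0.26482]
  R  [-0.00776 +0.98458 -0.17475]
  R  [+0.26763 +0.17042 +0.94833]
t = (+0.17948, +0.10048, +0.82759) m
tr R = 2.896407; θ = arccos((tr R − 1)/2) = 0.323264 rad = 18.522°
axis k = ((R−Rᵀ)₃₂, (R−Rᵀ)₁₃, (R−Rᵀ)₂₁) / (2 sinθ) = (+0.543287, -0.838067, +0.049826)
rvec = θ·k = (+0.175625, -0.270917, +0.016107)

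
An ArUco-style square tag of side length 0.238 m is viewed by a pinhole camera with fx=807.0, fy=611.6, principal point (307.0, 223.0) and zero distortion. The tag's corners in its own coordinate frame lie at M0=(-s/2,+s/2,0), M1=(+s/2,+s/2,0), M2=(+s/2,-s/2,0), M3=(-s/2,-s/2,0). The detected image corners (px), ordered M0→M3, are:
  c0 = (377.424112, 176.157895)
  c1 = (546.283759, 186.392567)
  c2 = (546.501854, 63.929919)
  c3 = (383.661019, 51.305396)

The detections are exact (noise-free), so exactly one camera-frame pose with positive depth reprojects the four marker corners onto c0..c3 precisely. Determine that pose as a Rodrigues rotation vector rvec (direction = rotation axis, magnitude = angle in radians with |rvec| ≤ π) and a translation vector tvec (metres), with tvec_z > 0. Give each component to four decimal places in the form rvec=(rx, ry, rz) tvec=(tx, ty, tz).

Intrinsics K: fx=807.0, fy=611.6, cx=307.0, cy=223.0
Marker side s = 0.238 m; corners in marker frame (Z=0):
  M0 = (-0.1190, +0.1190, 0)
  M1 = (+0.1190, +0.1190, 0)
  M2 = (+0.1190, -0.1190, 0)
  M3 = (-0.1190, -0.1190, 0)
Detected image corners:
  c0 = (377.424112, 176.157895) px
  c1 = (546.283759, 186.392567) px
  c2 = (546.501854, 63.929919) px
  c3 = (383.661019, 51.305396) px
Planar DLT: solve 8×8 A·h = b for H (H[2,2]=1):
  H  [+740.71087 -83.23017 +464.43532]
  H  [+59.47596 +501.52052 +118.40285]
  H  [+0.09513 -0.15063 +1.00000]
B = K⁻¹H; ‖b₁‖=0.888990, ‖b₂‖=0.888990; λ = 2/(‖b₁‖+‖b₂‖) = 1.124872, sign → tz>0 ⇒ λ=+1.124872
r₁ = λ·B[:,0] = (+0.99176,+0.07037,+0.10700); r₂ = λ·B[:,1] = (-0.05156,+0.98419,-0.16944)
r₃ = r₁×r₂ = (-0.11724,+0.16253,+0.97971); SVD([r₁ r₂ r₃]) → R = UVᵀ:
  R  [+0.99176 -0.05156 -0.11724]
  R  [+0.07037 +0.98419 +0.16253]
  R  [+0.10700 -0.16944 +0.97971]
t = (+0.21945, -0.19238, +1.12487) m
tr R = 2.955670; θ = arccos((tr R − 1)/2) = 0.210937 rad = 12.086°
axis k = ((R−Rᵀ)₃₂, (R−Rᵀ)₁₃, (R−Rᵀ)₂₁) / (2 sinθ) = (-0.792754, -0.535499, +0.291173)
rvec = θ·k = (-0.167221, -0.112956, +0.061419)

rvec=(-0.1672, -0.1130, 0.0614) tvec=(0.2194, -0.1924, 1.1249)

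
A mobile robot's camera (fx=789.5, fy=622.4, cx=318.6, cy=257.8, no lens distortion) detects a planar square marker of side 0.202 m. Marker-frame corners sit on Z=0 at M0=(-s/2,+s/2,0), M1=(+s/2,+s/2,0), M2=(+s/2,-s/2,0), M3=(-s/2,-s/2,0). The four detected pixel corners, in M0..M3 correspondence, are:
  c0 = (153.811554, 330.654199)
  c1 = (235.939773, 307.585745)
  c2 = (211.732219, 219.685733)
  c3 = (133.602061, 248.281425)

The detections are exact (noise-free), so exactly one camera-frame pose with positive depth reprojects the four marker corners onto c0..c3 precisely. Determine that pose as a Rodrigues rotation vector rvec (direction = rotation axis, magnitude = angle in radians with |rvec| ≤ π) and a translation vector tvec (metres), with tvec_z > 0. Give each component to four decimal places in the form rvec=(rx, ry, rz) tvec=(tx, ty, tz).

rvec=(-0.1351, 0.5771, -0.2897) tvec=(-0.2446, 0.0423, 1.4149)

Intrinsics K: fx=789.5, fy=622.4, cx=318.6, cy=257.8
Marker side s = 0.202 m; corners in marker frame (Z=0):
  M0 = (-0.1010, +0.1010, 0)
  M1 = (+0.1010, +0.1010, 0)
  M2 = (+0.1010, -0.1010, 0)
  M3 = (-0.1010, -0.1010, 0)
Detected image corners:
  c0 = (153.811554, 330.654199) px
  c1 = (235.939773, 307.585745) px
  c2 = (211.732219, 219.685733) px
  c3 = (133.602061, 248.281425) px
Planar DLT: solve 8×8 A·h = b for H (H[2,2]=1):
  H  [+329.34706 +82.80648 +182.12862]
  H  [-229.18966 +380.67485 +276.40238]
  H  [-0.36560 -0.14568 +1.00000]
B = K⁻¹H; ‖b₁‖=0.706786, ‖b₂‖=0.706786; λ = 2/(‖b₁‖+‖b₂‖) = 1.414856, sign → tz>0 ⇒ λ=+1.414856
r₁ = λ·B[:,0] = (+0.79896,-0.30675,-0.51727); r₂ = λ·B[:,1] = (+0.23157,+0.95073,-0.20611)
r₃ = r₁×r₂ = (+0.55501,+0.04489,+0.83063); SVD([r₁ r₂ r₃]) → R = UVᵀ:
  R  [+0.79896 +0.23157 +0.55501]
  R  [-0.30675 +0.95073 +0.04489]
  R  [-0.51727 -0.20611 +0.83063]
t = (-0.24457, +0.04229, +1.41486) m
tr R = 2.580327; θ = arccos((tr R − 1)/2) = 0.659721 rad = 37.799°
axis k = ((R−Rᵀ)₃₂, (R−Rᵀ)₁₃, (R−Rᵀ)₂₁) / (2 sinθ) = (-0.204768, +0.874762, -0.439160)
rvec = θ·k = (-0.135089, +0.577099, -0.289723)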